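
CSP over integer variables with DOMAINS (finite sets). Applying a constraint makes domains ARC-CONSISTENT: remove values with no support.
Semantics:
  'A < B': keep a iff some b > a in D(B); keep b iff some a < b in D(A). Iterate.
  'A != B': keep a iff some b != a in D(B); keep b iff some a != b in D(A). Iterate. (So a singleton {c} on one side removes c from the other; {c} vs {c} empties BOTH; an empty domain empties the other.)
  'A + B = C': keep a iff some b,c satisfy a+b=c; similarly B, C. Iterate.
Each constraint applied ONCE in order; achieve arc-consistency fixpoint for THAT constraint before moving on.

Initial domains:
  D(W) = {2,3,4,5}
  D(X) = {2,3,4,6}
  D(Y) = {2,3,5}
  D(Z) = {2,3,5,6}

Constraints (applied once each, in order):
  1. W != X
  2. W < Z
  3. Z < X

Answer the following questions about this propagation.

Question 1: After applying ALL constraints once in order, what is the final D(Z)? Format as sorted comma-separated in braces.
Constraint 1 (W != X) on D(W)={2,3,4,5} D(X)={2,3,4,6}: no change
Constraint 2 (W < Z) on D(W)={2,3,4,5} D(Z)={2,3,5,6}: Z {2,3,5,6}->{3,5,6}
Constraint 3 (Z < X) on D(Z)={3,5,6} D(X)={2,3,4,6}: Z {3,5,6}->{3,5}; X {2,3,4,6}->{4,6}
So after all 3 constraints: D(Z) = {3,5}

Answer: {3,5}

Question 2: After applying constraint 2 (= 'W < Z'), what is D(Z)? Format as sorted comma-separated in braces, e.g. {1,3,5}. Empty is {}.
Answer: {3,5,6}

Derivation:
Constraint 1 (W != X) on D(W)={2,3,4,5} D(X)={2,3,4,6}: no change
Constraint 2 (W < Z) on D(W)={2,3,4,5} D(Z)={2,3,5,6}: Z {2,3,5,6}->{3,5,6}
So after constraint 2: D(Z) = {3,5,6}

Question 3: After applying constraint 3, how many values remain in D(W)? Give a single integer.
Answer: 4

Derivation:
Constraint 1 (W != X) on D(W)={2,3,4,5} D(X)={2,3,4,6}: no change
Constraint 2 (W < Z) on D(W)={2,3,4,5} D(Z)={2,3,5,6}: Z {2,3,5,6}->{3,5,6}
Constraint 3 (Z < X) on D(Z)={3,5,6} D(X)={2,3,4,6}: Z {3,5,6}->{3,5}; X {2,3,4,6}->{4,6}
So after constraint 3: D(W)={2,3,4,5}, size = 4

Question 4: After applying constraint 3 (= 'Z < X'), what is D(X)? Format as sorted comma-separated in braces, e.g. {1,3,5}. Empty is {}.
Constraint 1 (W != X) on D(W)={2,3,4,5} D(X)={2,3,4,6}: no change
Constraint 2 (W < Z) on D(W)={2,3,4,5} D(Z)={2,3,5,6}: Z {2,3,5,6}->{3,5,6}
Constraint 3 (Z < X) on D(Z)={3,5,6} D(X)={2,3,4,6}: Z {3,5,6}->{3,5}; X {2,3,4,6}->{4,6}
So after constraint 3: D(X) = {4,6}

Answer: {4,6}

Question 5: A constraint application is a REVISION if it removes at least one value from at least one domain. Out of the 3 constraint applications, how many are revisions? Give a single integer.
Answer: 2

Derivation:
Constraint 1 (W != X) on D(W)={2,3,4,5} D(X)={2,3,4,6}: no change => not a revision
Constraint 2 (W < Z) on D(W)={2,3,4,5} D(Z)={2,3,5,6}: Z {2,3,5,6}->{3,5,6} => REVISION
Constraint 3 (Z < X) on D(Z)={3,5,6} D(X)={2,3,4,6}: Z {3,5,6}->{3,5}; X {2,3,4,6}->{4,6} => REVISION
Total revisions = 2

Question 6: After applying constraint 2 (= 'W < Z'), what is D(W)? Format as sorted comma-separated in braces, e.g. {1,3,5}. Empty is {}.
Answer: {2,3,4,5}

Derivation:
Constraint 1 (W != X) on D(W)={2,3,4,5} D(X)={2,3,4,6}: no change
Constraint 2 (W < Z) on D(W)={2,3,4,5} D(Z)={2,3,5,6}: Z {2,3,5,6}->{3,5,6}
So after constraint 2: D(W) = {2,3,4,5}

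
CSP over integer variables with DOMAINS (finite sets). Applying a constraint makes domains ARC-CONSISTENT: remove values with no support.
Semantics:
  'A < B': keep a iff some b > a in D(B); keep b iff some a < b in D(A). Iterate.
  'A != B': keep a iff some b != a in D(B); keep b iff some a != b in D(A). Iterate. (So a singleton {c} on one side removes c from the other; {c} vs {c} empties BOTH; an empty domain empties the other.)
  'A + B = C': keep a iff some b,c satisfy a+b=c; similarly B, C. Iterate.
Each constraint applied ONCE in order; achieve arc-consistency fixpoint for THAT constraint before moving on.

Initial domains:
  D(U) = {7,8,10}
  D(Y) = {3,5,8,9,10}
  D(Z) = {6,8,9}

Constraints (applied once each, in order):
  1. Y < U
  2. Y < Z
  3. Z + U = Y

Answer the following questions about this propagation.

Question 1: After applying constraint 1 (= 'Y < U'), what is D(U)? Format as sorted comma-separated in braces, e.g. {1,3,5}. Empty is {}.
Answer: {7,8,10}

Derivation:
Constraint 1 (Y < U) on D(Y)={3,5,8,9,10} D(U)={7,8,10}: Y {3,5,8,9,10}->{3,5,8,9}
So after constraint 1: D(U) = {7,8,10}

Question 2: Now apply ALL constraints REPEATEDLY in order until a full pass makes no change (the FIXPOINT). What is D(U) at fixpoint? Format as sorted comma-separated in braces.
Answer: {}

Derivation:
pass 0 (initial): D(U)={7,8,10}
pass 1: U {7,8,10}->{}; Y {3,5,8,9,10}->{}; Z {6,8,9}->{}
pass 2: no change
Fixpoint after 2 passes: D(U) = {}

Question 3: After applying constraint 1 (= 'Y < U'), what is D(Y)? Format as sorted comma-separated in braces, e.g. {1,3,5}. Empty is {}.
Constraint 1 (Y < U) on D(Y)={3,5,8,9,10} D(U)={7,8,10}: Y {3,5,8,9,10}->{3,5,8,9}
So after constraint 1: D(Y) = {3,5,8,9}

Answer: {3,5,8,9}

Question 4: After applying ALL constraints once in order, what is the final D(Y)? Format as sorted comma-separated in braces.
Answer: {}

Derivation:
Constraint 1 (Y < U) on D(Y)={3,5,8,9,10} D(U)={7,8,10}: Y {3,5,8,9,10}->{3,5,8,9}
Constraint 2 (Y < Z) on D(Y)={3,5,8,9} D(Z)={6,8,9}: Y {3,5,8,9}->{3,5,8}
Constraint 3 (Z + U = Y) on D(Z)={6,8,9} D(U)={7,8,10} D(Y)={3,5,8}: Z {6,8,9}->{}; U {7,8,10}->{}; Y {3,5,8}->{}
So after all 3 constraints: D(Y) = {}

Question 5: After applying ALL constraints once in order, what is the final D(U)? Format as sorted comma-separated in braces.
Constraint 1 (Y < U) on D(Y)={3,5,8,9,10} D(U)={7,8,10}: Y {3,5,8,9,10}->{3,5,8,9}
Constraint 2 (Y < Z) on D(Y)={3,5,8,9} D(Z)={6,8,9}: Y {3,5,8,9}->{3,5,8}
Constraint 3 (Z + U = Y) on D(Z)={6,8,9} D(U)={7,8,10} D(Y)={3,5,8}: Z {6,8,9}->{}; U {7,8,10}->{}; Y {3,5,8}->{}
So after all 3 constraints: D(U) = {}

Answer: {}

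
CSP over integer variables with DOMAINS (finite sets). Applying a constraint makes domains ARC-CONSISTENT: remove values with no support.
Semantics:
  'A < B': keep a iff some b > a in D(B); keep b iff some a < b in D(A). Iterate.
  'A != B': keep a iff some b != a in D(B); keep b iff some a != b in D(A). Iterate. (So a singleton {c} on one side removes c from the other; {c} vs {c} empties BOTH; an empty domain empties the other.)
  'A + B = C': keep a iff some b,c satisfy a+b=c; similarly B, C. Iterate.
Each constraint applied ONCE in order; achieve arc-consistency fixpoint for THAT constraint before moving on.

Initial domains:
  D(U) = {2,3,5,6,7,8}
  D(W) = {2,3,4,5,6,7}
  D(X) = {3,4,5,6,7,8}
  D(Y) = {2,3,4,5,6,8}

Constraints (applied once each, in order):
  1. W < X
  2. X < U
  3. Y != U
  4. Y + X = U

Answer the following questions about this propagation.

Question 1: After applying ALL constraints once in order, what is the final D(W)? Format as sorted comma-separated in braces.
Answer: {2,3,4,5,6,7}

Derivation:
Constraint 1 (W < X) on D(W)={2,3,4,5,6,7} D(X)={3,4,5,6,7,8}: no change
Constraint 2 (X < U) on D(X)={3,4,5,6,7,8} D(U)={2,3,5,6,7,8}: X {3,4,5,6,7,8}->{3,4,5,6,7}; U {2,3,5,6,7,8}->{5,6,7,8}
Constraint 3 (Y != U) on D(Y)={2,3,4,5,6,8} D(U)={5,6,7,8}: no change
Constraint 4 (Y + X = U) on D(Y)={2,3,4,5,6,8} D(X)={3,4,5,6,7} D(U)={5,6,7,8}: Y {2,3,4,5,6,8}->{2,3,4,5}; X {3,4,5,6,7}->{3,4,5,6}
So after all 4 constraints: D(W) = {2,3,4,5,6,7}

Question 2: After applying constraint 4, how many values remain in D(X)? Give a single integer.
Constraint 1 (W < X) on D(W)={2,3,4,5,6,7} D(X)={3,4,5,6,7,8}: no change
Constraint 2 (X < U) on D(X)={3,4,5,6,7,8} D(U)={2,3,5,6,7,8}: X {3,4,5,6,7,8}->{3,4,5,6,7}; U {2,3,5,6,7,8}->{5,6,7,8}
Constraint 3 (Y != U) on D(Y)={2,3,4,5,6,8} D(U)={5,6,7,8}: no change
Constraint 4 (Y + X = U) on D(Y)={2,3,4,5,6,8} D(X)={3,4,5,6,7} D(U)={5,6,7,8}: Y {2,3,4,5,6,8}->{2,3,4,5}; X {3,4,5,6,7}->{3,4,5,6}
So after constraint 4: D(X)={3,4,5,6}, size = 4

Answer: 4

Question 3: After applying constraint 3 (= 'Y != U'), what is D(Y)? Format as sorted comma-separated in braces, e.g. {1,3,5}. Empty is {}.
Constraint 1 (W < X) on D(W)={2,3,4,5,6,7} D(X)={3,4,5,6,7,8}: no change
Constraint 2 (X < U) on D(X)={3,4,5,6,7,8} D(U)={2,3,5,6,7,8}: X {3,4,5,6,7,8}->{3,4,5,6,7}; U {2,3,5,6,7,8}->{5,6,7,8}
Constraint 3 (Y != U) on D(Y)={2,3,4,5,6,8} D(U)={5,6,7,8}: no change
So after constraint 3: D(Y) = {2,3,4,5,6,8}

Answer: {2,3,4,5,6,8}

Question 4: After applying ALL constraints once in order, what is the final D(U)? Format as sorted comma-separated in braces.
Constraint 1 (W < X) on D(W)={2,3,4,5,6,7} D(X)={3,4,5,6,7,8}: no change
Constraint 2 (X < U) on D(X)={3,4,5,6,7,8} D(U)={2,3,5,6,7,8}: X {3,4,5,6,7,8}->{3,4,5,6,7}; U {2,3,5,6,7,8}->{5,6,7,8}
Constraint 3 (Y != U) on D(Y)={2,3,4,5,6,8} D(U)={5,6,7,8}: no change
Constraint 4 (Y + X = U) on D(Y)={2,3,4,5,6,8} D(X)={3,4,5,6,7} D(U)={5,6,7,8}: Y {2,3,4,5,6,8}->{2,3,4,5}; X {3,4,5,6,7}->{3,4,5,6}
So after all 4 constraints: D(U) = {5,6,7,8}

Answer: {5,6,7,8}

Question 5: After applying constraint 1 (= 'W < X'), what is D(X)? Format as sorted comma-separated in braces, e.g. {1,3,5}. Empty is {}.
Answer: {3,4,5,6,7,8}

Derivation:
Constraint 1 (W < X) on D(W)={2,3,4,5,6,7} D(X)={3,4,5,6,7,8}: no change
So after constraint 1: D(X) = {3,4,5,6,7,8}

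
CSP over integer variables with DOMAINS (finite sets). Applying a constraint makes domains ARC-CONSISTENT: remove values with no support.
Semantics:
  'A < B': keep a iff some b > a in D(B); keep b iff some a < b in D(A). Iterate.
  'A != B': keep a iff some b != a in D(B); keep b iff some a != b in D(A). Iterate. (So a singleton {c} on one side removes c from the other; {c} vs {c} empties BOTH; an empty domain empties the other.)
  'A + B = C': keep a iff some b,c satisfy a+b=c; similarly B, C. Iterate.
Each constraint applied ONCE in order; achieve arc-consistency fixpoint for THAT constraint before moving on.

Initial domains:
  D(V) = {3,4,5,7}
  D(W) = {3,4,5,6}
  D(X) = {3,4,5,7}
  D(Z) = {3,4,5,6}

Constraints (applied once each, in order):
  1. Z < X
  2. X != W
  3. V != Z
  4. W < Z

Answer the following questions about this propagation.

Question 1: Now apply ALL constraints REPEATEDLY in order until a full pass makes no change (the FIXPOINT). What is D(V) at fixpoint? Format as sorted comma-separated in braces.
pass 0 (initial): D(V)={3,4,5,7}
pass 1: W {3,4,5,6}->{3,4,5}; X {3,4,5,7}->{4,5,7}; Z {3,4,5,6}->{4,5,6}
pass 2: X {4,5,7}->{5,7}
pass 3: no change
Fixpoint after 3 passes: D(V) = {3,4,5,7}

Answer: {3,4,5,7}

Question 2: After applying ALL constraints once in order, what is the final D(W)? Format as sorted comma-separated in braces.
Answer: {3,4,5}

Derivation:
Constraint 1 (Z < X) on D(Z)={3,4,5,6} D(X)={3,4,5,7}: X {3,4,5,7}->{4,5,7}
Constraint 2 (X != W) on D(X)={4,5,7} D(W)={3,4,5,6}: no change
Constraint 3 (V != Z) on D(V)={3,4,5,7} D(Z)={3,4,5,6}: no change
Constraint 4 (W < Z) on D(W)={3,4,5,6} D(Z)={3,4,5,6}: W {3,4,5,6}->{3,4,5}; Z {3,4,5,6}->{4,5,6}
So after all 4 constraints: D(W) = {3,4,5}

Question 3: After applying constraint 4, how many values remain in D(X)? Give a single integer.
Answer: 3

Derivation:
Constraint 1 (Z < X) on D(Z)={3,4,5,6} D(X)={3,4,5,7}: X {3,4,5,7}->{4,5,7}
Constraint 2 (X != W) on D(X)={4,5,7} D(W)={3,4,5,6}: no change
Constraint 3 (V != Z) on D(V)={3,4,5,7} D(Z)={3,4,5,6}: no change
Constraint 4 (W < Z) on D(W)={3,4,5,6} D(Z)={3,4,5,6}: W {3,4,5,6}->{3,4,5}; Z {3,4,5,6}->{4,5,6}
So after constraint 4: D(X)={4,5,7}, size = 3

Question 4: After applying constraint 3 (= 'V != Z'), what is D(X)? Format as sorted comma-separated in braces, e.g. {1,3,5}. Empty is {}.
Constraint 1 (Z < X) on D(Z)={3,4,5,6} D(X)={3,4,5,7}: X {3,4,5,7}->{4,5,7}
Constraint 2 (X != W) on D(X)={4,5,7} D(W)={3,4,5,6}: no change
Constraint 3 (V != Z) on D(V)={3,4,5,7} D(Z)={3,4,5,6}: no change
So after constraint 3: D(X) = {4,5,7}

Answer: {4,5,7}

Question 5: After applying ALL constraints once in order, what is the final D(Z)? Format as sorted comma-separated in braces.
Constraint 1 (Z < X) on D(Z)={3,4,5,6} D(X)={3,4,5,7}: X {3,4,5,7}->{4,5,7}
Constraint 2 (X != W) on D(X)={4,5,7} D(W)={3,4,5,6}: no change
Constraint 3 (V != Z) on D(V)={3,4,5,7} D(Z)={3,4,5,6}: no change
Constraint 4 (W < Z) on D(W)={3,4,5,6} D(Z)={3,4,5,6}: W {3,4,5,6}->{3,4,5}; Z {3,4,5,6}->{4,5,6}
So after all 4 constraints: D(Z) = {4,5,6}

Answer: {4,5,6}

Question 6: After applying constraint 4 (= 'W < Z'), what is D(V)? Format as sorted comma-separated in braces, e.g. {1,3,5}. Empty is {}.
Constraint 1 (Z < X) on D(Z)={3,4,5,6} D(X)={3,4,5,7}: X {3,4,5,7}->{4,5,7}
Constraint 2 (X != W) on D(X)={4,5,7} D(W)={3,4,5,6}: no change
Constraint 3 (V != Z) on D(V)={3,4,5,7} D(Z)={3,4,5,6}: no change
Constraint 4 (W < Z) on D(W)={3,4,5,6} D(Z)={3,4,5,6}: W {3,4,5,6}->{3,4,5}; Z {3,4,5,6}->{4,5,6}
So after constraint 4: D(V) = {3,4,5,7}

Answer: {3,4,5,7}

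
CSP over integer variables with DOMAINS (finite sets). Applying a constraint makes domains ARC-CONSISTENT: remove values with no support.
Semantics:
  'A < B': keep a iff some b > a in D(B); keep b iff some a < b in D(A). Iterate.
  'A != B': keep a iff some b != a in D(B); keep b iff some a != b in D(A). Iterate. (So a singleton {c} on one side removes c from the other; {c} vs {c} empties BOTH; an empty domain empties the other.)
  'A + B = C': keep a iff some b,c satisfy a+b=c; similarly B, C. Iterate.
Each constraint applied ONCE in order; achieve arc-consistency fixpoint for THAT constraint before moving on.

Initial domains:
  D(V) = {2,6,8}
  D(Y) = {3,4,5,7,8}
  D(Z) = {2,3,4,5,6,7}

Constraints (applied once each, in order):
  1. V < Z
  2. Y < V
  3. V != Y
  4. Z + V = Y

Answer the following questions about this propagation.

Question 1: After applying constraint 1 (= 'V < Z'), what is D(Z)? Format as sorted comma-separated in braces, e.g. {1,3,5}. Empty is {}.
Answer: {3,4,5,6,7}

Derivation:
Constraint 1 (V < Z) on D(V)={2,6,8} D(Z)={2,3,4,5,6,7}: V {2,6,8}->{2,6}; Z {2,3,4,5,6,7}->{3,4,5,6,7}
So after constraint 1: D(Z) = {3,4,5,6,7}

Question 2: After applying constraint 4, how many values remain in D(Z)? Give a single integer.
Constraint 1 (V < Z) on D(V)={2,6,8} D(Z)={2,3,4,5,6,7}: V {2,6,8}->{2,6}; Z {2,3,4,5,6,7}->{3,4,5,6,7}
Constraint 2 (Y < V) on D(Y)={3,4,5,7,8} D(V)={2,6}: Y {3,4,5,7,8}->{3,4,5}; V {2,6}->{6}
Constraint 3 (V != Y) on D(V)={6} D(Y)={3,4,5}: no change
Constraint 4 (Z + V = Y) on D(Z)={3,4,5,6,7} D(V)={6} D(Y)={3,4,5}: Z {3,4,5,6,7}->{}; V {6}->{}; Y {3,4,5}->{}
So after constraint 4: D(Z)={}, size = 0

Answer: 0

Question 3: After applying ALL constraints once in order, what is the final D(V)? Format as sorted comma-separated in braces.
Answer: {}

Derivation:
Constraint 1 (V < Z) on D(V)={2,6,8} D(Z)={2,3,4,5,6,7}: V {2,6,8}->{2,6}; Z {2,3,4,5,6,7}->{3,4,5,6,7}
Constraint 2 (Y < V) on D(Y)={3,4,5,7,8} D(V)={2,6}: Y {3,4,5,7,8}->{3,4,5}; V {2,6}->{6}
Constraint 3 (V != Y) on D(V)={6} D(Y)={3,4,5}: no change
Constraint 4 (Z + V = Y) on D(Z)={3,4,5,6,7} D(V)={6} D(Y)={3,4,5}: Z {3,4,5,6,7}->{}; V {6}->{}; Y {3,4,5}->{}
So after all 4 constraints: D(V) = {}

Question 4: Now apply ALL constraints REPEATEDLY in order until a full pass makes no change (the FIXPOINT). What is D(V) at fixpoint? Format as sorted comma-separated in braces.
Answer: {}

Derivation:
pass 0 (initial): D(V)={2,6,8}
pass 1: V {2,6,8}->{}; Y {3,4,5,7,8}->{}; Z {2,3,4,5,6,7}->{}
pass 2: no change
Fixpoint after 2 passes: D(V) = {}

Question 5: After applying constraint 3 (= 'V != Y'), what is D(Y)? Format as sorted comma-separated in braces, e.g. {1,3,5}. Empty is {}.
Constraint 1 (V < Z) on D(V)={2,6,8} D(Z)={2,3,4,5,6,7}: V {2,6,8}->{2,6}; Z {2,3,4,5,6,7}->{3,4,5,6,7}
Constraint 2 (Y < V) on D(Y)={3,4,5,7,8} D(V)={2,6}: Y {3,4,5,7,8}->{3,4,5}; V {2,6}->{6}
Constraint 3 (V != Y) on D(V)={6} D(Y)={3,4,5}: no change
So after constraint 3: D(Y) = {3,4,5}

Answer: {3,4,5}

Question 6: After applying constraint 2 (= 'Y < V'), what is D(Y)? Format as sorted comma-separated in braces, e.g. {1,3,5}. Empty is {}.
Constraint 1 (V < Z) on D(V)={2,6,8} D(Z)={2,3,4,5,6,7}: V {2,6,8}->{2,6}; Z {2,3,4,5,6,7}->{3,4,5,6,7}
Constraint 2 (Y < V) on D(Y)={3,4,5,7,8} D(V)={2,6}: Y {3,4,5,7,8}->{3,4,5}; V {2,6}->{6}
So after constraint 2: D(Y) = {3,4,5}

Answer: {3,4,5}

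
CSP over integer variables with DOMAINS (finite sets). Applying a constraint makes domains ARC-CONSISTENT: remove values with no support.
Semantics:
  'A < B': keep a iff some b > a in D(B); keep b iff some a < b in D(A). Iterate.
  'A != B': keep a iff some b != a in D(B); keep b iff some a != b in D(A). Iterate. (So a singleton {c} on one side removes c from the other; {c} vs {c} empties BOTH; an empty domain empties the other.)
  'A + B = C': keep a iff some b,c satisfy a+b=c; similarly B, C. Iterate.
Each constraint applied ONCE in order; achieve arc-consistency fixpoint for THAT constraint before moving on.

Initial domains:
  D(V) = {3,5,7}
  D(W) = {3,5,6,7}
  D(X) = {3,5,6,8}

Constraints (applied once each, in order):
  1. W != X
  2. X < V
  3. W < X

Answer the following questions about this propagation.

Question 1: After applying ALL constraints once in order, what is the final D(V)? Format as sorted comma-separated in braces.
Answer: {5,7}

Derivation:
Constraint 1 (W != X) on D(W)={3,5,6,7} D(X)={3,5,6,8}: no change
Constraint 2 (X < V) on D(X)={3,5,6,8} D(V)={3,5,7}: X {3,5,6,8}->{3,5,6}; V {3,5,7}->{5,7}
Constraint 3 (W < X) on D(W)={3,5,6,7} D(X)={3,5,6}: W {3,5,6,7}->{3,5}; X {3,5,6}->{5,6}
So after all 3 constraints: D(V) = {5,7}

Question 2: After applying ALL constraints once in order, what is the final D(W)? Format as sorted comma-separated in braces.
Constraint 1 (W != X) on D(W)={3,5,6,7} D(X)={3,5,6,8}: no change
Constraint 2 (X < V) on D(X)={3,5,6,8} D(V)={3,5,7}: X {3,5,6,8}->{3,5,6}; V {3,5,7}->{5,7}
Constraint 3 (W < X) on D(W)={3,5,6,7} D(X)={3,5,6}: W {3,5,6,7}->{3,5}; X {3,5,6}->{5,6}
So after all 3 constraints: D(W) = {3,5}

Answer: {3,5}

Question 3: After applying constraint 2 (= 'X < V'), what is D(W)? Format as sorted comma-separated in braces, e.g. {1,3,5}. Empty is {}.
Constraint 1 (W != X) on D(W)={3,5,6,7} D(X)={3,5,6,8}: no change
Constraint 2 (X < V) on D(X)={3,5,6,8} D(V)={3,5,7}: X {3,5,6,8}->{3,5,6}; V {3,5,7}->{5,7}
So after constraint 2: D(W) = {3,5,6,7}

Answer: {3,5,6,7}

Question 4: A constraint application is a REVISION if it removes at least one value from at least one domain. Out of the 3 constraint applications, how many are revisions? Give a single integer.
Answer: 2

Derivation:
Constraint 1 (W != X) on D(W)={3,5,6,7} D(X)={3,5,6,8}: no change => not a revision
Constraint 2 (X < V) on D(X)={3,5,6,8} D(V)={3,5,7}: X {3,5,6,8}->{3,5,6}; V {3,5,7}->{5,7} => REVISION
Constraint 3 (W < X) on D(W)={3,5,6,7} D(X)={3,5,6}: W {3,5,6,7}->{3,5}; X {3,5,6}->{5,6} => REVISION
Total revisions = 2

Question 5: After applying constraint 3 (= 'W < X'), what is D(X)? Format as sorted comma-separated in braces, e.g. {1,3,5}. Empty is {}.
Answer: {5,6}

Derivation:
Constraint 1 (W != X) on D(W)={3,5,6,7} D(X)={3,5,6,8}: no change
Constraint 2 (X < V) on D(X)={3,5,6,8} D(V)={3,5,7}: X {3,5,6,8}->{3,5,6}; V {3,5,7}->{5,7}
Constraint 3 (W < X) on D(W)={3,5,6,7} D(X)={3,5,6}: W {3,5,6,7}->{3,5}; X {3,5,6}->{5,6}
So after constraint 3: D(X) = {5,6}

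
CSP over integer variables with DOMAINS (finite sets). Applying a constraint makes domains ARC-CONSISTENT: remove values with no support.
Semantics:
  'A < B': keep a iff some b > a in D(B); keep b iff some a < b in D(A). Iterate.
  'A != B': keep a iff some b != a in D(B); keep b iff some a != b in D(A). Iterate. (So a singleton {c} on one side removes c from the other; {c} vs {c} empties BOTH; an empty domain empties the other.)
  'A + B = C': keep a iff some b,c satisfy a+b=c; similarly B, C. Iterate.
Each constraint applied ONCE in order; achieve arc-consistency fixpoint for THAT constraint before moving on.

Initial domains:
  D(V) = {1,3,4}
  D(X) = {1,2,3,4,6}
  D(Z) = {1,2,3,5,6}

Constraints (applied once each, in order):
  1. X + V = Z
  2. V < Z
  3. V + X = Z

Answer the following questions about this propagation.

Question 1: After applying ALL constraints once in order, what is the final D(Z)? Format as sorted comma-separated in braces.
Answer: {2,3,5,6}

Derivation:
Constraint 1 (X + V = Z) on D(X)={1,2,3,4,6} D(V)={1,3,4} D(Z)={1,2,3,5,6}: X {1,2,3,4,6}->{1,2,3,4}; Z {1,2,3,5,6}->{2,3,5,6}
Constraint 2 (V < Z) on D(V)={1,3,4} D(Z)={2,3,5,6}: no change
Constraint 3 (V + X = Z) on D(V)={1,3,4} D(X)={1,2,3,4} D(Z)={2,3,5,6}: no change
So after all 3 constraints: D(Z) = {2,3,5,6}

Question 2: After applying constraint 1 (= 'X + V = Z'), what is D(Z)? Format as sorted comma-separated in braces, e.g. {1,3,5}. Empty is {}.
Constraint 1 (X + V = Z) on D(X)={1,2,3,4,6} D(V)={1,3,4} D(Z)={1,2,3,5,6}: X {1,2,3,4,6}->{1,2,3,4}; Z {1,2,3,5,6}->{2,3,5,6}
So after constraint 1: D(Z) = {2,3,5,6}

Answer: {2,3,5,6}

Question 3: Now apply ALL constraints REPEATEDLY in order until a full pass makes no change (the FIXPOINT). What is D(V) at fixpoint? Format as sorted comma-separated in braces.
pass 0 (initial): D(V)={1,3,4}
pass 1: X {1,2,3,4,6}->{1,2,3,4}; Z {1,2,3,5,6}->{2,3,5,6}
pass 2: no change
Fixpoint after 2 passes: D(V) = {1,3,4}

Answer: {1,3,4}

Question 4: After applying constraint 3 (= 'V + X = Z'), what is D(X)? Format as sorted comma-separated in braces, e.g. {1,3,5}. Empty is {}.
Answer: {1,2,3,4}

Derivation:
Constraint 1 (X + V = Z) on D(X)={1,2,3,4,6} D(V)={1,3,4} D(Z)={1,2,3,5,6}: X {1,2,3,4,6}->{1,2,3,4}; Z {1,2,3,5,6}->{2,3,5,6}
Constraint 2 (V < Z) on D(V)={1,3,4} D(Z)={2,3,5,6}: no change
Constraint 3 (V + X = Z) on D(V)={1,3,4} D(X)={1,2,3,4} D(Z)={2,3,5,6}: no change
So after constraint 3: D(X) = {1,2,3,4}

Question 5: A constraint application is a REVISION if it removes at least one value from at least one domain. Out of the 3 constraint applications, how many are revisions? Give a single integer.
Constraint 1 (X + V = Z) on D(X)={1,2,3,4,6} D(V)={1,3,4} D(Z)={1,2,3,5,6}: X {1,2,3,4,6}->{1,2,3,4}; Z {1,2,3,5,6}->{2,3,5,6} => REVISION
Constraint 2 (V < Z) on D(V)={1,3,4} D(Z)={2,3,5,6}: no change => not a revision
Constraint 3 (V + X = Z) on D(V)={1,3,4} D(X)={1,2,3,4} D(Z)={2,3,5,6}: no change => not a revision
Total revisions = 1

Answer: 1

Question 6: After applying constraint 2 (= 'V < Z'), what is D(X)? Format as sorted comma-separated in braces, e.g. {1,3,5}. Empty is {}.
Answer: {1,2,3,4}

Derivation:
Constraint 1 (X + V = Z) on D(X)={1,2,3,4,6} D(V)={1,3,4} D(Z)={1,2,3,5,6}: X {1,2,3,4,6}->{1,2,3,4}; Z {1,2,3,5,6}->{2,3,5,6}
Constraint 2 (V < Z) on D(V)={1,3,4} D(Z)={2,3,5,6}: no change
So after constraint 2: D(X) = {1,2,3,4}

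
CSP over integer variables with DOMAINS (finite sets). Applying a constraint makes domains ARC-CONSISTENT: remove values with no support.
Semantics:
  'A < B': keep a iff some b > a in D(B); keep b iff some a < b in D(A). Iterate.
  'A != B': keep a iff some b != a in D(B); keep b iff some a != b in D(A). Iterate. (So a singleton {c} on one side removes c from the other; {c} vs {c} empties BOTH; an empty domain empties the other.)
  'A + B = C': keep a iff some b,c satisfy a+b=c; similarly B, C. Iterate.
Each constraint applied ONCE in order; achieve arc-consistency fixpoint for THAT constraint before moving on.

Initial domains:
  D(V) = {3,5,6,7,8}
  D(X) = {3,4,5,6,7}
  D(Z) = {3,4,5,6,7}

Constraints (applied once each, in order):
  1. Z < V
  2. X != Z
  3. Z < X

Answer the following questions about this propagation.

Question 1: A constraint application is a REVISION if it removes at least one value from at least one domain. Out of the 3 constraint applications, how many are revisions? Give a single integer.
Answer: 2

Derivation:
Constraint 1 (Z < V) on D(Z)={3,4,5,6,7} D(V)={3,5,6,7,8}: V {3,5,6,7,8}->{5,6,7,8} => REVISION
Constraint 2 (X != Z) on D(X)={3,4,5,6,7} D(Z)={3,4,5,6,7}: no change => not a revision
Constraint 3 (Z < X) on D(Z)={3,4,5,6,7} D(X)={3,4,5,6,7}: Z {3,4,5,6,7}->{3,4,5,6}; X {3,4,5,6,7}->{4,5,6,7} => REVISION
Total revisions = 2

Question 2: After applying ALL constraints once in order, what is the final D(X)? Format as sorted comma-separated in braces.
Constraint 1 (Z < V) on D(Z)={3,4,5,6,7} D(V)={3,5,6,7,8}: V {3,5,6,7,8}->{5,6,7,8}
Constraint 2 (X != Z) on D(X)={3,4,5,6,7} D(Z)={3,4,5,6,7}: no change
Constraint 3 (Z < X) on D(Z)={3,4,5,6,7} D(X)={3,4,5,6,7}: Z {3,4,5,6,7}->{3,4,5,6}; X {3,4,5,6,7}->{4,5,6,7}
So after all 3 constraints: D(X) = {4,5,6,7}

Answer: {4,5,6,7}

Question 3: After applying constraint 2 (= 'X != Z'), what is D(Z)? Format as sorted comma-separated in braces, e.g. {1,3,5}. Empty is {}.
Answer: {3,4,5,6,7}

Derivation:
Constraint 1 (Z < V) on D(Z)={3,4,5,6,7} D(V)={3,5,6,7,8}: V {3,5,6,7,8}->{5,6,7,8}
Constraint 2 (X != Z) on D(X)={3,4,5,6,7} D(Z)={3,4,5,6,7}: no change
So after constraint 2: D(Z) = {3,4,5,6,7}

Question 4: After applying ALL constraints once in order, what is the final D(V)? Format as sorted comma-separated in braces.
Constraint 1 (Z < V) on D(Z)={3,4,5,6,7} D(V)={3,5,6,7,8}: V {3,5,6,7,8}->{5,6,7,8}
Constraint 2 (X != Z) on D(X)={3,4,5,6,7} D(Z)={3,4,5,6,7}: no change
Constraint 3 (Z < X) on D(Z)={3,4,5,6,7} D(X)={3,4,5,6,7}: Z {3,4,5,6,7}->{3,4,5,6}; X {3,4,5,6,7}->{4,5,6,7}
So after all 3 constraints: D(V) = {5,6,7,8}

Answer: {5,6,7,8}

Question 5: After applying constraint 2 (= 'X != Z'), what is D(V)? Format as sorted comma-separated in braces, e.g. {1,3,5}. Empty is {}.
Constraint 1 (Z < V) on D(Z)={3,4,5,6,7} D(V)={3,5,6,7,8}: V {3,5,6,7,8}->{5,6,7,8}
Constraint 2 (X != Z) on D(X)={3,4,5,6,7} D(Z)={3,4,5,6,7}: no change
So after constraint 2: D(V) = {5,6,7,8}

Answer: {5,6,7,8}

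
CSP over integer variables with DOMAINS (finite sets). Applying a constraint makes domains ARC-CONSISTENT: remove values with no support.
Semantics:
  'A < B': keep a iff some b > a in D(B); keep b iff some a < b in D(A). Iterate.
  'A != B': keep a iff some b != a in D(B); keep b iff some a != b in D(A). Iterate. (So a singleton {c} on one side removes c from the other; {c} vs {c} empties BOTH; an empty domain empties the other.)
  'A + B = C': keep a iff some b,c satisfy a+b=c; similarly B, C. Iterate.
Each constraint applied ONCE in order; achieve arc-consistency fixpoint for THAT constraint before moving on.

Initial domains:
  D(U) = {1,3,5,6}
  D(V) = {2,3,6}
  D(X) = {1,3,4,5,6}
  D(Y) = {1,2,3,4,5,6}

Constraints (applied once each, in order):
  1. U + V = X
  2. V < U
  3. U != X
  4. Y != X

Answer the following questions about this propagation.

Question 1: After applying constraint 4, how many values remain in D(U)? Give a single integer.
Answer: 1

Derivation:
Constraint 1 (U + V = X) on D(U)={1,3,5,6} D(V)={2,3,6} D(X)={1,3,4,5,6}: U {1,3,5,6}->{1,3}; V {2,3,6}->{2,3}; X {1,3,4,5,6}->{3,4,5,6}
Constraint 2 (V < U) on D(V)={2,3} D(U)={1,3}: V {2,3}->{2}; U {1,3}->{3}
Constraint 3 (U != X) on D(U)={3} D(X)={3,4,5,6}: X {3,4,5,6}->{4,5,6}
Constraint 4 (Y != X) on D(Y)={1,2,3,4,5,6} D(X)={4,5,6}: no change
So after constraint 4: D(U)={3}, size = 1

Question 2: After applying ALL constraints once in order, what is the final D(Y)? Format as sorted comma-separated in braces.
Answer: {1,2,3,4,5,6}

Derivation:
Constraint 1 (U + V = X) on D(U)={1,3,5,6} D(V)={2,3,6} D(X)={1,3,4,5,6}: U {1,3,5,6}->{1,3}; V {2,3,6}->{2,3}; X {1,3,4,5,6}->{3,4,5,6}
Constraint 2 (V < U) on D(V)={2,3} D(U)={1,3}: V {2,3}->{2}; U {1,3}->{3}
Constraint 3 (U != X) on D(U)={3} D(X)={3,4,5,6}: X {3,4,5,6}->{4,5,6}
Constraint 4 (Y != X) on D(Y)={1,2,3,4,5,6} D(X)={4,5,6}: no change
So after all 4 constraints: D(Y) = {1,2,3,4,5,6}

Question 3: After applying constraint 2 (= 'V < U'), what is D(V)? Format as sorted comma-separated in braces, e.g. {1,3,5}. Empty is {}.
Constraint 1 (U + V = X) on D(U)={1,3,5,6} D(V)={2,3,6} D(X)={1,3,4,5,6}: U {1,3,5,6}->{1,3}; V {2,3,6}->{2,3}; X {1,3,4,5,6}->{3,4,5,6}
Constraint 2 (V < U) on D(V)={2,3} D(U)={1,3}: V {2,3}->{2}; U {1,3}->{3}
So after constraint 2: D(V) = {2}

Answer: {2}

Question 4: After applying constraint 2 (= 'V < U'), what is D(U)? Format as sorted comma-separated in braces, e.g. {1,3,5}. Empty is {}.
Answer: {3}

Derivation:
Constraint 1 (U + V = X) on D(U)={1,3,5,6} D(V)={2,3,6} D(X)={1,3,4,5,6}: U {1,3,5,6}->{1,3}; V {2,3,6}->{2,3}; X {1,3,4,5,6}->{3,4,5,6}
Constraint 2 (V < U) on D(V)={2,3} D(U)={1,3}: V {2,3}->{2}; U {1,3}->{3}
So after constraint 2: D(U) = {3}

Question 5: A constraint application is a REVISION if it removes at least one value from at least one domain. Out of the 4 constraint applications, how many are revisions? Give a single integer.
Answer: 3

Derivation:
Constraint 1 (U + V = X) on D(U)={1,3,5,6} D(V)={2,3,6} D(X)={1,3,4,5,6}: U {1,3,5,6}->{1,3}; V {2,3,6}->{2,3}; X {1,3,4,5,6}->{3,4,5,6} => REVISION
Constraint 2 (V < U) on D(V)={2,3} D(U)={1,3}: V {2,3}->{2}; U {1,3}->{3} => REVISION
Constraint 3 (U != X) on D(U)={3} D(X)={3,4,5,6}: X {3,4,5,6}->{4,5,6} => REVISION
Constraint 4 (Y != X) on D(Y)={1,2,3,4,5,6} D(X)={4,5,6}: no change => not a revision
Total revisions = 3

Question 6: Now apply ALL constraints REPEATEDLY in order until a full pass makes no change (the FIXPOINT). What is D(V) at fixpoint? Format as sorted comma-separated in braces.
pass 0 (initial): D(V)={2,3,6}
pass 1: U {1,3,5,6}->{3}; V {2,3,6}->{2}; X {1,3,4,5,6}->{4,5,6}
pass 2: X {4,5,6}->{5}; Y {1,2,3,4,5,6}->{1,2,3,4,6}
pass 3: no change
Fixpoint after 3 passes: D(V) = {2}

Answer: {2}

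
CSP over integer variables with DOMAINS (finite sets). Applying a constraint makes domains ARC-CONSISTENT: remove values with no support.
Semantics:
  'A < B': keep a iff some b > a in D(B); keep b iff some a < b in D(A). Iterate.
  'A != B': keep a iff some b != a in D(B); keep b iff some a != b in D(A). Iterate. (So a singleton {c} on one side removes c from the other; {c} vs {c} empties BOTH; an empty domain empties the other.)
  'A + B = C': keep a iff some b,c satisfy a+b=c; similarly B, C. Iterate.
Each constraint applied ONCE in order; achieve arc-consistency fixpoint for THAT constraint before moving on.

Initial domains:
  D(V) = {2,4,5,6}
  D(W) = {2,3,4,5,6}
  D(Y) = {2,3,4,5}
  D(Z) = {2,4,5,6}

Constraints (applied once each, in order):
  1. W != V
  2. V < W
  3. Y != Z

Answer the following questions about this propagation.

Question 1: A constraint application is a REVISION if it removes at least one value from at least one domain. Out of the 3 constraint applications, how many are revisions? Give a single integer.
Constraint 1 (W != V) on D(W)={2,3,4,5,6} D(V)={2,4,5,6}: no change => not a revision
Constraint 2 (V < W) on D(V)={2,4,5,6} D(W)={2,3,4,5,6}: V {2,4,5,6}->{2,4,5}; W {2,3,4,5,6}->{3,4,5,6} => REVISION
Constraint 3 (Y != Z) on D(Y)={2,3,4,5} D(Z)={2,4,5,6}: no change => not a revision
Total revisions = 1

Answer: 1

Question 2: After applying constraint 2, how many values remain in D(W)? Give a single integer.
Answer: 4

Derivation:
Constraint 1 (W != V) on D(W)={2,3,4,5,6} D(V)={2,4,5,6}: no change
Constraint 2 (V < W) on D(V)={2,4,5,6} D(W)={2,3,4,5,6}: V {2,4,5,6}->{2,4,5}; W {2,3,4,5,6}->{3,4,5,6}
So after constraint 2: D(W)={3,4,5,6}, size = 4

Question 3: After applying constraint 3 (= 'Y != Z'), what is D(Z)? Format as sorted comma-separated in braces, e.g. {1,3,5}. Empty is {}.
Constraint 1 (W != V) on D(W)={2,3,4,5,6} D(V)={2,4,5,6}: no change
Constraint 2 (V < W) on D(V)={2,4,5,6} D(W)={2,3,4,5,6}: V {2,4,5,6}->{2,4,5}; W {2,3,4,5,6}->{3,4,5,6}
Constraint 3 (Y != Z) on D(Y)={2,3,4,5} D(Z)={2,4,5,6}: no change
So after constraint 3: D(Z) = {2,4,5,6}

Answer: {2,4,5,6}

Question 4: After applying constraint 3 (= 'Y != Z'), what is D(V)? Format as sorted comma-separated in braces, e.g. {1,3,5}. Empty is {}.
Answer: {2,4,5}

Derivation:
Constraint 1 (W != V) on D(W)={2,3,4,5,6} D(V)={2,4,5,6}: no change
Constraint 2 (V < W) on D(V)={2,4,5,6} D(W)={2,3,4,5,6}: V {2,4,5,6}->{2,4,5}; W {2,3,4,5,6}->{3,4,5,6}
Constraint 3 (Y != Z) on D(Y)={2,3,4,5} D(Z)={2,4,5,6}: no change
So after constraint 3: D(V) = {2,4,5}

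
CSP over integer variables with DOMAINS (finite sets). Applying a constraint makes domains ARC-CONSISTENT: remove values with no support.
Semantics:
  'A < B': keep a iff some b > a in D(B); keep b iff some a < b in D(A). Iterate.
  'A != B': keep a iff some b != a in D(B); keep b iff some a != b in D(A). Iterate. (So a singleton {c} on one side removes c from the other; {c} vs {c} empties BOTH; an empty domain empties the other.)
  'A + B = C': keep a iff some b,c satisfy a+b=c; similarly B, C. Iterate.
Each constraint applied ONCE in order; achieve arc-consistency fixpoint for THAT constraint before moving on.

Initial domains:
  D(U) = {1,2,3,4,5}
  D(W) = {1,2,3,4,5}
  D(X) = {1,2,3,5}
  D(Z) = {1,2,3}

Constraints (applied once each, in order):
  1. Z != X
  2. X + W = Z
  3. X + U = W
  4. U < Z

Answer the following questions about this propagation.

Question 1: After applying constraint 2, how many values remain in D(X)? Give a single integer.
Answer: 2

Derivation:
Constraint 1 (Z != X) on D(Z)={1,2,3} D(X)={1,2,3,5}: no change
Constraint 2 (X + W = Z) on D(X)={1,2,3,5} D(W)={1,2,3,4,5} D(Z)={1,2,3}: X {1,2,3,5}->{1,2}; W {1,2,3,4,5}->{1,2}; Z {1,2,3}->{2,3}
So after constraint 2: D(X)={1,2}, size = 2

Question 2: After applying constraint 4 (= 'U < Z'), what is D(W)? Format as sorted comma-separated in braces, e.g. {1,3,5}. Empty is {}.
Constraint 1 (Z != X) on D(Z)={1,2,3} D(X)={1,2,3,5}: no change
Constraint 2 (X + W = Z) on D(X)={1,2,3,5} D(W)={1,2,3,4,5} D(Z)={1,2,3}: X {1,2,3,5}->{1,2}; W {1,2,3,4,5}->{1,2}; Z {1,2,3}->{2,3}
Constraint 3 (X + U = W) on D(X)={1,2} D(U)={1,2,3,4,5} D(W)={1,2}: X {1,2}->{1}; U {1,2,3,4,5}->{1}; W {1,2}->{2}
Constraint 4 (U < Z) on D(U)={1} D(Z)={2,3}: no change
So after constraint 4: D(W) = {2}

Answer: {2}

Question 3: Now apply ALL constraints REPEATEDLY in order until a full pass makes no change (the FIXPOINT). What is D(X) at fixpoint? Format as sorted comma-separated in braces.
pass 0 (initial): D(X)={1,2,3,5}
pass 1: U {1,2,3,4,5}->{1}; W {1,2,3,4,5}->{2}; X {1,2,3,5}->{1}; Z {1,2,3}->{2,3}
pass 2: Z {2,3}->{3}
pass 3: no change
Fixpoint after 3 passes: D(X) = {1}

Answer: {1}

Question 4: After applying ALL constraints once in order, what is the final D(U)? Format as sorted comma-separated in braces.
Constraint 1 (Z != X) on D(Z)={1,2,3} D(X)={1,2,3,5}: no change
Constraint 2 (X + W = Z) on D(X)={1,2,3,5} D(W)={1,2,3,4,5} D(Z)={1,2,3}: X {1,2,3,5}->{1,2}; W {1,2,3,4,5}->{1,2}; Z {1,2,3}->{2,3}
Constraint 3 (X + U = W) on D(X)={1,2} D(U)={1,2,3,4,5} D(W)={1,2}: X {1,2}->{1}; U {1,2,3,4,5}->{1}; W {1,2}->{2}
Constraint 4 (U < Z) on D(U)={1} D(Z)={2,3}: no change
So after all 4 constraints: D(U) = {1}

Answer: {1}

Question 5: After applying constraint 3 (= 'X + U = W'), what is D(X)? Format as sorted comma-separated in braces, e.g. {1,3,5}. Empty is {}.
Answer: {1}

Derivation:
Constraint 1 (Z != X) on D(Z)={1,2,3} D(X)={1,2,3,5}: no change
Constraint 2 (X + W = Z) on D(X)={1,2,3,5} D(W)={1,2,3,4,5} D(Z)={1,2,3}: X {1,2,3,5}->{1,2}; W {1,2,3,4,5}->{1,2}; Z {1,2,3}->{2,3}
Constraint 3 (X + U = W) on D(X)={1,2} D(U)={1,2,3,4,5} D(W)={1,2}: X {1,2}->{1}; U {1,2,3,4,5}->{1}; W {1,2}->{2}
So after constraint 3: D(X) = {1}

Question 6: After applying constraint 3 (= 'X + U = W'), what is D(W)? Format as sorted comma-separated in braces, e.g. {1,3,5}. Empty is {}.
Constraint 1 (Z != X) on D(Z)={1,2,3} D(X)={1,2,3,5}: no change
Constraint 2 (X + W = Z) on D(X)={1,2,3,5} D(W)={1,2,3,4,5} D(Z)={1,2,3}: X {1,2,3,5}->{1,2}; W {1,2,3,4,5}->{1,2}; Z {1,2,3}->{2,3}
Constraint 3 (X + U = W) on D(X)={1,2} D(U)={1,2,3,4,5} D(W)={1,2}: X {1,2}->{1}; U {1,2,3,4,5}->{1}; W {1,2}->{2}
So after constraint 3: D(W) = {2}

Answer: {2}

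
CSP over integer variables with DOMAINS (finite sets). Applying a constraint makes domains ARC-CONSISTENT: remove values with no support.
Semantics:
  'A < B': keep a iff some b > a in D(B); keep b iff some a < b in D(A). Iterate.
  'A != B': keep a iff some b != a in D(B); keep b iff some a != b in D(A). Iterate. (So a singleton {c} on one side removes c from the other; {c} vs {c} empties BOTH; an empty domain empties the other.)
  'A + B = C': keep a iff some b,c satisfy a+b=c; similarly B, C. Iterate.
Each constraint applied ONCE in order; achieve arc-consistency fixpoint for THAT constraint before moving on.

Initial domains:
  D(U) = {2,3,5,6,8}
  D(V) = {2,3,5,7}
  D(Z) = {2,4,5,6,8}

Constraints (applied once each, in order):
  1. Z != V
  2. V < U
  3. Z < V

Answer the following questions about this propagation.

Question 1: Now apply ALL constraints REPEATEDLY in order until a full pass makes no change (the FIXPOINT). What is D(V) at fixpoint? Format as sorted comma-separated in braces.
pass 0 (initial): D(V)={2,3,5,7}
pass 1: U {2,3,5,6,8}->{3,5,6,8}; V {2,3,5,7}->{3,5,7}; Z {2,4,5,6,8}->{2,4,5,6}
pass 2: U {3,5,6,8}->{5,6,8}
pass 3: no change
Fixpoint after 3 passes: D(V) = {3,5,7}

Answer: {3,5,7}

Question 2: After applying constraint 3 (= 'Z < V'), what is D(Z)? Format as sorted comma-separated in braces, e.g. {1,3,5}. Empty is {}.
Constraint 1 (Z != V) on D(Z)={2,4,5,6,8} D(V)={2,3,5,7}: no change
Constraint 2 (V < U) on D(V)={2,3,5,7} D(U)={2,3,5,6,8}: U {2,3,5,6,8}->{3,5,6,8}
Constraint 3 (Z < V) on D(Z)={2,4,5,6,8} D(V)={2,3,5,7}: Z {2,4,5,6,8}->{2,4,5,6}; V {2,3,5,7}->{3,5,7}
So after constraint 3: D(Z) = {2,4,5,6}

Answer: {2,4,5,6}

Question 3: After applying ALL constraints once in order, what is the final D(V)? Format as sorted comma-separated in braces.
Answer: {3,5,7}

Derivation:
Constraint 1 (Z != V) on D(Z)={2,4,5,6,8} D(V)={2,3,5,7}: no change
Constraint 2 (V < U) on D(V)={2,3,5,7} D(U)={2,3,5,6,8}: U {2,3,5,6,8}->{3,5,6,8}
Constraint 3 (Z < V) on D(Z)={2,4,5,6,8} D(V)={2,3,5,7}: Z {2,4,5,6,8}->{2,4,5,6}; V {2,3,5,7}->{3,5,7}
So after all 3 constraints: D(V) = {3,5,7}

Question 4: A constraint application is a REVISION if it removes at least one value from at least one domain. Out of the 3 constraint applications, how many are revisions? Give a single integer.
Constraint 1 (Z != V) on D(Z)={2,4,5,6,8} D(V)={2,3,5,7}: no change => not a revision
Constraint 2 (V < U) on D(V)={2,3,5,7} D(U)={2,3,5,6,8}: U {2,3,5,6,8}->{3,5,6,8} => REVISION
Constraint 3 (Z < V) on D(Z)={2,4,5,6,8} D(V)={2,3,5,7}: Z {2,4,5,6,8}->{2,4,5,6}; V {2,3,5,7}->{3,5,7} => REVISION
Total revisions = 2

Answer: 2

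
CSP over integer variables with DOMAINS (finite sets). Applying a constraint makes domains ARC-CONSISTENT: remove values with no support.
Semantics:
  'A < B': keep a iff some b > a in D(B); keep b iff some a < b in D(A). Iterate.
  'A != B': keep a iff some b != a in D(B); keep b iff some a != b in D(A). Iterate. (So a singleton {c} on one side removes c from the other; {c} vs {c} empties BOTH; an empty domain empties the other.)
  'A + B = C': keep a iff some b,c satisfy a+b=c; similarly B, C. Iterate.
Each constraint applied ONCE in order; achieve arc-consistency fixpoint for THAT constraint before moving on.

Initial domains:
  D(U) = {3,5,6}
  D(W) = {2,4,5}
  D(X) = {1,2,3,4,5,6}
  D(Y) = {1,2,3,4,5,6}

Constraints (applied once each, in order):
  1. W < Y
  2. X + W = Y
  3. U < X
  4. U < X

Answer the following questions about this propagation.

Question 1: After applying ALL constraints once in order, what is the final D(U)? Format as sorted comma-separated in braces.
Answer: {3}

Derivation:
Constraint 1 (W < Y) on D(W)={2,4,5} D(Y)={1,2,3,4,5,6}: Y {1,2,3,4,5,6}->{3,4,5,6}
Constraint 2 (X + W = Y) on D(X)={1,2,3,4,5,6} D(W)={2,4,5} D(Y)={3,4,5,6}: X {1,2,3,4,5,6}->{1,2,3,4}
Constraint 3 (U < X) on D(U)={3,5,6} D(X)={1,2,3,4}: U {3,5,6}->{3}; X {1,2,3,4}->{4}
Constraint 4 (U < X) on D(U)={3} D(X)={4}: no change
So after all 4 constraints: D(U) = {3}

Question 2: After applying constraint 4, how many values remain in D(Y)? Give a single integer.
Constraint 1 (W < Y) on D(W)={2,4,5} D(Y)={1,2,3,4,5,6}: Y {1,2,3,4,5,6}->{3,4,5,6}
Constraint 2 (X + W = Y) on D(X)={1,2,3,4,5,6} D(W)={2,4,5} D(Y)={3,4,5,6}: X {1,2,3,4,5,6}->{1,2,3,4}
Constraint 3 (U < X) on D(U)={3,5,6} D(X)={1,2,3,4}: U {3,5,6}->{3}; X {1,2,3,4}->{4}
Constraint 4 (U < X) on D(U)={3} D(X)={4}: no change
So after constraint 4: D(Y)={3,4,5,6}, size = 4

Answer: 4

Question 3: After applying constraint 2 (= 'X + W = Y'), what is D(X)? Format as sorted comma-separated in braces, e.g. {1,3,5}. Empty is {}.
Constraint 1 (W < Y) on D(W)={2,4,5} D(Y)={1,2,3,4,5,6}: Y {1,2,3,4,5,6}->{3,4,5,6}
Constraint 2 (X + W = Y) on D(X)={1,2,3,4,5,6} D(W)={2,4,5} D(Y)={3,4,5,6}: X {1,2,3,4,5,6}->{1,2,3,4}
So after constraint 2: D(X) = {1,2,3,4}

Answer: {1,2,3,4}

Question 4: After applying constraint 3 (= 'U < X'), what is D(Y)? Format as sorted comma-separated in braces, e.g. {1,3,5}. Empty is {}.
Constraint 1 (W < Y) on D(W)={2,4,5} D(Y)={1,2,3,4,5,6}: Y {1,2,3,4,5,6}->{3,4,5,6}
Constraint 2 (X + W = Y) on D(X)={1,2,3,4,5,6} D(W)={2,4,5} D(Y)={3,4,5,6}: X {1,2,3,4,5,6}->{1,2,3,4}
Constraint 3 (U < X) on D(U)={3,5,6} D(X)={1,2,3,4}: U {3,5,6}->{3}; X {1,2,3,4}->{4}
So after constraint 3: D(Y) = {3,4,5,6}

Answer: {3,4,5,6}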